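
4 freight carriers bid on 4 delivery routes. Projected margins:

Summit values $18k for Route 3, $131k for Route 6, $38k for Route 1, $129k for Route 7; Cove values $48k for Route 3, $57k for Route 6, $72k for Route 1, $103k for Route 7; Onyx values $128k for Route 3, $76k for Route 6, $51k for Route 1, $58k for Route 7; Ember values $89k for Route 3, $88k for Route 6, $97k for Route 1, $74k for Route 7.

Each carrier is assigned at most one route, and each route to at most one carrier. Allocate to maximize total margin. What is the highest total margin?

Max total: $459k

Optimal: Summit→Route 6 ($131k), Cove→Route 7 ($103k), Onyx→Route 3 ($128k), Ember→Route 1 ($97k) — total 131+103+128+97 = $459k.
Next-best assignment: Summit→Route 7, Cove→Route 1, Onyx→Route 3, Ember→Route 6 = $417k.
Swapping Ember↔Summit (Ember→Route 6 $88k, Summit→Route 1 $38k) loses 102.
No other one-to-one assignment exceeds $459k.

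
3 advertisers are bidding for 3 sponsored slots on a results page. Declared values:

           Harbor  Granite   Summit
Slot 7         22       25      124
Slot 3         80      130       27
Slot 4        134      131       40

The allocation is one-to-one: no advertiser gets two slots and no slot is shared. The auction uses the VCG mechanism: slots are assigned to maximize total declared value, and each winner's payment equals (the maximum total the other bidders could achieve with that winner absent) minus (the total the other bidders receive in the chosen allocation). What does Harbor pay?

Harbor pays $1.

Efficient allocation: Harbor→Slot 4 ($134), Granite→Slot 3 ($130), Summit→Slot 7 ($124); total welfare W = $388.
Harbor receives Slot 4 at value $134, so the others get W − 134 = $254.
Without Harbor: best allocation of the remaining 2 bidders over all 3 slots is Granite→Slot 4 ($131), Summit→Slot 7 ($124), total $255.
VCG payment = (others' best without Harbor) − (others' welfare with Harbor) = 255 − 254 = $1.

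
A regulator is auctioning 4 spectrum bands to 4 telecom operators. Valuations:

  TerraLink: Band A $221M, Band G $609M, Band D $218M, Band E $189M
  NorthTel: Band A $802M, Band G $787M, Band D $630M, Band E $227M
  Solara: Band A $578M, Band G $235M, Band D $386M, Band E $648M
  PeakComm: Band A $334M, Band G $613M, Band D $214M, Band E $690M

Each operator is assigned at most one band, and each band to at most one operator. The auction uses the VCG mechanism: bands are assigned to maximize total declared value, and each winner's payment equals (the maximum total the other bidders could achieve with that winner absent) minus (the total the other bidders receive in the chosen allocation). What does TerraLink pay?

Efficient allocation: TerraLink→Band G ($609M), NorthTel→Band D ($630M), Solara→Band A ($578M), PeakComm→Band E ($690M); total welfare W = $2507M.
TerraLink receives Band G at value $609M, so the others get W − 609 = $1898M.
Without TerraLink: best allocation of the remaining 3 bidders over all 4 bands is NorthTel→Band A ($802M), Solara→Band E ($648M), PeakComm→Band G ($613M), total $2063M.
VCG payment = (others' best without TerraLink) − (others' welfare with TerraLink) = 2063 − 1898 = $165M.

TerraLink pays $165M.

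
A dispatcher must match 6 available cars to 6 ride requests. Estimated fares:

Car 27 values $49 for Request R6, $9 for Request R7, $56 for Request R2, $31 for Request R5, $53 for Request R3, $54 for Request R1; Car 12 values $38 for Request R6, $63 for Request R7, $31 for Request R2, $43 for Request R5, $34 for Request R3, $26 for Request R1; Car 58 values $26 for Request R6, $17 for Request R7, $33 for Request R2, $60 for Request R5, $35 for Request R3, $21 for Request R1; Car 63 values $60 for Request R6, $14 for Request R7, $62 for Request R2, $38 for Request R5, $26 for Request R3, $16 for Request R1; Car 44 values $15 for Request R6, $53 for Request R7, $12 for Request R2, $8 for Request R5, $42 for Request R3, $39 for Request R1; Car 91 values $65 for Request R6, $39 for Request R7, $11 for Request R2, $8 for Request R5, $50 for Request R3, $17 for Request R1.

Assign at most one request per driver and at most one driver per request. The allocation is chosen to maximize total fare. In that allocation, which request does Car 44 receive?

Optimal: Car 27→Request R1 ($54), Car 12→Request R7 ($63), Car 58→Request R5 ($60), Car 63→Request R2 ($62), Car 44→Request R3 ($42), Car 91→Request R6 ($65) — total 54+63+60+62+42+65 = $346.
Row-greedy (each driver in turn takes its best remaining request) gives $298, worse by 48.
Next-best assignment: Car 27→Request R3, Car 12→Request R7, Car 58→Request R5, Car 63→Request R2, Car 44→Request R1, Car 91→Request R6 = $342.
Car 44's own top request is Request R7 ($53), but forcing Car 44→Request R7 and reassigning the rest optimally gives only $328 — worse by 18.

Car 44 receives Request R3.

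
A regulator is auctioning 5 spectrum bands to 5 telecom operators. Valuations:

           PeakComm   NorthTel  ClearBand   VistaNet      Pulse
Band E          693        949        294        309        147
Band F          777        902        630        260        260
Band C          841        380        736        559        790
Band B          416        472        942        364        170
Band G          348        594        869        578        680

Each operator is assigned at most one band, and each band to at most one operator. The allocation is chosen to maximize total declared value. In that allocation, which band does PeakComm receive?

PeakComm receives Band F.

Optimal: PeakComm→Band F ($777M), NorthTel→Band E ($949M), ClearBand→Band B ($942M), VistaNet→Band G ($578M), Pulse→Band C ($790M) — total 777+949+942+578+790 = $4036M.
Row-greedy (each operator in turn takes its best remaining band) gives $3570M, worse by 466.
Every other assignment is strictly worse.
PeakComm's own top band is Band C ($841M), but forcing PeakComm→Band C and reassigning the rest optimally gives only $3674M — worse by 362.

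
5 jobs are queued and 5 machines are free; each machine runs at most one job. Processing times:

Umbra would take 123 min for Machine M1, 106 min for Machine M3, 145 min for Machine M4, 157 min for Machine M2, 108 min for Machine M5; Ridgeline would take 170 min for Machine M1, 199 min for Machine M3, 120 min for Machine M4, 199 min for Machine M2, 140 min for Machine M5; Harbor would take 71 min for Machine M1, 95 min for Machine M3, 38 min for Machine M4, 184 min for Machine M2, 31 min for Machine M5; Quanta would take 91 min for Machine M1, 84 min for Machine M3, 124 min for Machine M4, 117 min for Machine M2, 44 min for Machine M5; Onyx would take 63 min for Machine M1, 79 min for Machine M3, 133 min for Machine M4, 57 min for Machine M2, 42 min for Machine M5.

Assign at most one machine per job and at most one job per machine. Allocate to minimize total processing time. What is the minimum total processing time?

This is a one-to-one assignment (minimum-cost bipartite matching).
Optimal: Umbra→Machine M3 (106 min), Ridgeline→Machine M4 (120 min), Harbor→Machine M1 (71 min), Quanta→Machine M5 (44 min), Onyx→Machine M2 (57 min) — total 106+120+71+44+57 = 398 min.
Row-greedy (each job in turn takes its cheapest remaining machine) gives 405 min, worse by 7.
Next-best assignment: Umbra→Machine M3, Ridgeline→Machine M4, Harbor→Machine M5, Quanta→Machine M1, Onyx→Machine M2 = 405 min.

Min total: 398 min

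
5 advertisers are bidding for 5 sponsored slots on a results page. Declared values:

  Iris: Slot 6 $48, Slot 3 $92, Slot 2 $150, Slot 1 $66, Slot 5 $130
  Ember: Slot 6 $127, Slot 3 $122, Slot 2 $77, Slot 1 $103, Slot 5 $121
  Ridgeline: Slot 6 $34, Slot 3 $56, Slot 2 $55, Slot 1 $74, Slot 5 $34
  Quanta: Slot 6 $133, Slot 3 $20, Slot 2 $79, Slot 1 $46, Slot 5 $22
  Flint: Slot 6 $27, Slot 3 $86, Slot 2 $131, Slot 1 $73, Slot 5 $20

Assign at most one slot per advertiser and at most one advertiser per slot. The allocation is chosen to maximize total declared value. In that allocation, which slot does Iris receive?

Iris receives Slot 5.

Optimal: Iris→Slot 5 ($130), Ember→Slot 3 ($122), Ridgeline→Slot 1 ($74), Quanta→Slot 6 ($133), Flint→Slot 2 ($131) — total 130+122+74+133+131 = $590.
Row-greedy (each advertiser in turn takes its best remaining slot) gives $459, worse by 131.
Next-best assignment: Iris→Slot 2, Ember→Slot 5, Ridgeline→Slot 1, Quanta→Slot 6, Flint→Slot 3 = $564.
Swapping Ridgeline↔Iris (Ridgeline→Slot 5 $34, Iris→Slot 1 $66) loses 104.
Iris's own top slot is Slot 2 ($150), but forcing Iris→Slot 2 and reassigning the rest optimally gives only $564 — worse by 26.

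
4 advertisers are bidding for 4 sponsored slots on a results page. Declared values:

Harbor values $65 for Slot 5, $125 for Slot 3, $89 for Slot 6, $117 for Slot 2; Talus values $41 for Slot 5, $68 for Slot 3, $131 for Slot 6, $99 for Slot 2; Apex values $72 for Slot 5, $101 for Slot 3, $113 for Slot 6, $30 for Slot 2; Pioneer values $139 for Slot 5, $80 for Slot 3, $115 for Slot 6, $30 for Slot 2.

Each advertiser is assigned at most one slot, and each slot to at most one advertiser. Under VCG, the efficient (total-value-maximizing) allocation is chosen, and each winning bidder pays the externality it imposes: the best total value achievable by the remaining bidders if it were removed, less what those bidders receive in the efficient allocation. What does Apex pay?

Apex pays $8.

Efficient allocation: Harbor→Slot 2 ($117), Talus→Slot 6 ($131), Apex→Slot 3 ($101), Pioneer→Slot 5 ($139); total welfare W = $488.
Apex receives Slot 3 at value $101, so the others get W − 101 = $387.
Without Apex: best allocation of the remaining 3 bidders over all 4 slots is Harbor→Slot 3 ($125), Talus→Slot 6 ($131), Pioneer→Slot 5 ($139), total $395.
VCG payment = (others' best without Apex) − (others' welfare with Apex) = 395 − 387 = $8.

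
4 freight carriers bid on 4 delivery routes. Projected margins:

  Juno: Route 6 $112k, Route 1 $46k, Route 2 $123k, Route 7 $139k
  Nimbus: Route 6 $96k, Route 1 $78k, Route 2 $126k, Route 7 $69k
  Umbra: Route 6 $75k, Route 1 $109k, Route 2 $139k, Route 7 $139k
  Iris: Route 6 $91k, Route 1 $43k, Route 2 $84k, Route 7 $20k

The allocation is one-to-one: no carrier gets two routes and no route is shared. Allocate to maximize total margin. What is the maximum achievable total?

Maximum total: $465k

Optimal: Juno→Route 7 ($139k), Nimbus→Route 2 ($126k), Umbra→Route 1 ($109k), Iris→Route 6 ($91k) — total 139+126+109+91 = $465k.
Max-entry greedy (repeatedly take the single best remaining cell) gives $417k, worse by 48.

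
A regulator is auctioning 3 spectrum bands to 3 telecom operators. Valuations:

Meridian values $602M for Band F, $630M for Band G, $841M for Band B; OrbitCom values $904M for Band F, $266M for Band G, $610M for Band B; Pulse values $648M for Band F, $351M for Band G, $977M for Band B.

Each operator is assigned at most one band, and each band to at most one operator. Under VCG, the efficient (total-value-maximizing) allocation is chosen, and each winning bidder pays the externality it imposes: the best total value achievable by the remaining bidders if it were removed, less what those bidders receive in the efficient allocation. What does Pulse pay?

Efficient allocation: Meridian→Band G ($630M), OrbitCom→Band F ($904M), Pulse→Band B ($977M); total welfare W = $2511M.
Pulse receives Band B at value $977M, so the others get W − 977 = $1534M.
Without Pulse: best allocation of the remaining 2 bidders over all 3 bands is Meridian→Band B ($841M), OrbitCom→Band F ($904M), total $1745M.
VCG payment = (others' best without Pulse) − (others' welfare with Pulse) = 1745 − 1534 = $211M.

Pulse pays $211M.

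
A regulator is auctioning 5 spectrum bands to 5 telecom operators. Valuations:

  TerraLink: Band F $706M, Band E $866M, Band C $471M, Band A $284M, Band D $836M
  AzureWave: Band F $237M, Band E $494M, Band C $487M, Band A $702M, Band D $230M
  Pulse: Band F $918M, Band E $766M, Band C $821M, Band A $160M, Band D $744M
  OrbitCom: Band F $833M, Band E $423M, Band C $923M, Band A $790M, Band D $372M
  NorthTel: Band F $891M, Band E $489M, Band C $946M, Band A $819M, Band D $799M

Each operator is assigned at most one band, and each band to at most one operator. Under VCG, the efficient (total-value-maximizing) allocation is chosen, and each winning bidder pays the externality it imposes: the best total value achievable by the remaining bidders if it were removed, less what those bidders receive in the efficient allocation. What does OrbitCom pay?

OrbitCom pays $147M.

Efficient allocation: TerraLink→Band E ($866M), AzureWave→Band A ($702M), Pulse→Band F ($918M), OrbitCom→Band C ($923M), NorthTel→Band D ($799M); total welfare W = $4208M.
OrbitCom receives Band C at value $923M, so the others get W − 923 = $3285M.
Without OrbitCom: best allocation of the remaining 4 bidders over all 5 bands is TerraLink→Band E ($866M), AzureWave→Band A ($702M), Pulse→Band F ($918M), NorthTel→Band C ($946M), total $3432M.
VCG payment = (others' best without OrbitCom) − (others' welfare with OrbitCom) = 3432 − 3285 = $147M.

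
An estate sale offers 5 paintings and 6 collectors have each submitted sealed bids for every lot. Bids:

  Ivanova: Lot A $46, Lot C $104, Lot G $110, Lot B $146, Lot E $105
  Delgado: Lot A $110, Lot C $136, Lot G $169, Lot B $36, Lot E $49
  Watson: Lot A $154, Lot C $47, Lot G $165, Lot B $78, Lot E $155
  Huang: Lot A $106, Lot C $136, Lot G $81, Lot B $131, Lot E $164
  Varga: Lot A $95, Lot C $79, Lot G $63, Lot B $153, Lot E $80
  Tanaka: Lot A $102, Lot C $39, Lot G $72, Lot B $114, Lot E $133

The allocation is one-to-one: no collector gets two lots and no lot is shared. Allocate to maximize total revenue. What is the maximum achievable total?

Maximum total: $745

Optimal: Watson→Lot A ($154), Huang→Lot C ($136), Delgado→Lot G ($169), Varga→Lot B ($153), Tanaka→Lot E ($133) — total 154+136+169+153+133 = $745.
Next-best assignment: Watson→Lot A, Ivanova→Lot C, Delgado→Lot G, Varga→Lot B, Huang→Lot E = $744.
Swapping Watson↔Tanaka (Watson→Lot E $155, Tanaka→Lot A $102) loses 30.
Every other assignment is strictly worse.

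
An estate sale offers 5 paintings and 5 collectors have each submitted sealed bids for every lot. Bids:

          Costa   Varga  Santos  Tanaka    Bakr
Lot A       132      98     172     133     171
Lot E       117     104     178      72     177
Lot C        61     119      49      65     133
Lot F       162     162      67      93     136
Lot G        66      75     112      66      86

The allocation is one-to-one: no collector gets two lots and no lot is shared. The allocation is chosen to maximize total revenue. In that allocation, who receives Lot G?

Optimal: Costa→Lot F ($162), Varga→Lot C ($119), Santos→Lot G ($112), Tanaka→Lot A ($133), Bakr→Lot E ($177) — total 162+119+112+133+177 = $703.
Row-greedy (each collector in turn takes its best remaining lot) gives $678, worse by 25.
Next-best assignment: Costa→Lot F, Varga→Lot C, Santos→Lot A, Tanaka→Lot G, Bakr→Lot E = $696.
Swapping Bakr↔Costa (Bakr→Lot F $136, Costa→Lot E $117) loses 86.
Checked against all permutations: $703 is optimal.
Santos's own top lot is Lot E ($178), but forcing Santos→Lot E and reassigning the rest optimally gives only $696 — worse by 7.

Santos receives Lot G.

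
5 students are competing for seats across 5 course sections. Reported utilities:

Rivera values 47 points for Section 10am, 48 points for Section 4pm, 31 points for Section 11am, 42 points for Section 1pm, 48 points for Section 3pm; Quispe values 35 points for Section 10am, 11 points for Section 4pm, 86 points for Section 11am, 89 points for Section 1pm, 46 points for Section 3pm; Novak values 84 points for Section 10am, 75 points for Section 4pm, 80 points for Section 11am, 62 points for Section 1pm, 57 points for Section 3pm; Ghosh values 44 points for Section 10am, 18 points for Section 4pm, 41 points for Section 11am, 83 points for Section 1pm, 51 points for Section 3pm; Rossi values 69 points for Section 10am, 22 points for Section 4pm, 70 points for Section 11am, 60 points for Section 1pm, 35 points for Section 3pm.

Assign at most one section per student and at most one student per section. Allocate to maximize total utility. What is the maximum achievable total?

Max total: 361 points

This is a one-to-one assignment (maximum-weight bipartite matching).
Optimal: Rivera→Section 3pm (48 points), Quispe→Section 11am (86 points), Novak→Section 4pm (75 points), Ghosh→Section 1pm (83 points), Rossi→Section 10am (69 points) — total 48+86+75+83+69 = 361 points.
Row-greedy (each student in turn takes its best remaining section) gives 342 points, worse by 19.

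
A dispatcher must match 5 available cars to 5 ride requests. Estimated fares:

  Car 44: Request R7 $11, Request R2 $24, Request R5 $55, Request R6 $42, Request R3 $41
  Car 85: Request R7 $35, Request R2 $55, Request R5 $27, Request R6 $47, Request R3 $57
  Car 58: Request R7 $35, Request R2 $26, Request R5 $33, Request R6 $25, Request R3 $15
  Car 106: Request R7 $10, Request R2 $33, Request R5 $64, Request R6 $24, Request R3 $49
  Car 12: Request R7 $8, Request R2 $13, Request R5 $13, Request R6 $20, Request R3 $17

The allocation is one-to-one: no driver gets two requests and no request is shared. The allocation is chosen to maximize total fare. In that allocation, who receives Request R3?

Car 44 receives Request R3.

This is a one-to-one assignment (maximum-weight bipartite matching).
Optimal: Car 44→Request R3 ($41), Car 85→Request R2 ($55), Car 58→Request R7 ($35), Car 106→Request R5 ($64), Car 12→Request R6 ($20) — total 41+55+35+64+20 = $215.
Row-greedy (each driver in turn takes its best remaining request) gives $200, worse by 15.
Car 44's own top request is Request R5 ($55), but forcing Car 44→Request R5 and reassigning the rest optimally gives only $214 — worse by 1.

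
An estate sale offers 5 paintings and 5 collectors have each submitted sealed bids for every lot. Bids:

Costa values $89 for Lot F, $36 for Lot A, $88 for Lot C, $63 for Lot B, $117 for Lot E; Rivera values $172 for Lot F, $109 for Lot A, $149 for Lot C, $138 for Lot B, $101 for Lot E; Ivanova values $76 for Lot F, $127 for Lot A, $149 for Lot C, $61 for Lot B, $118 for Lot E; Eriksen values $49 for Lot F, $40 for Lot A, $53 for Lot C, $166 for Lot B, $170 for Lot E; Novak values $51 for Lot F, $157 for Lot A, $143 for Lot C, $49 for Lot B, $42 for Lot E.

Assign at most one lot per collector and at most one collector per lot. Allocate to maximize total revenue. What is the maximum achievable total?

Optimal: Costa→Lot E ($117), Rivera→Lot F ($172), Ivanova→Lot C ($149), Eriksen→Lot B ($166), Novak→Lot A ($157) — total 117+172+149+166+157 = $761.
Max-entry greedy (repeatedly take the single best remaining cell) gives $711, worse by 50.
Next-best assignment: Costa→Lot E, Rivera→Lot F, Ivanova→Lot A, Eriksen→Lot B, Novak→Lot C = $725.
Swapping Ivanova↔Eriksen (Ivanova→Lot B $61, Eriksen→Lot C $53) loses 201.
No other one-to-one assignment exceeds $761.

Max total: $761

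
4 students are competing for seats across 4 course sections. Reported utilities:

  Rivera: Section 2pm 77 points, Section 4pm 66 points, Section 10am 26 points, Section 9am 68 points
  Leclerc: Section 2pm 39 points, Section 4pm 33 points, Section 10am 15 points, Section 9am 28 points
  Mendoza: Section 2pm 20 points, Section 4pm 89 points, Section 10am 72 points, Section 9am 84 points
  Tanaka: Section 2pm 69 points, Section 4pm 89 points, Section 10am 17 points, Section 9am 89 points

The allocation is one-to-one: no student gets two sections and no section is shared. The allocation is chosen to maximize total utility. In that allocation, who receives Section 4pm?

Optimal: Rivera→Section 2pm (77 points), Leclerc→Section 4pm (33 points), Mendoza→Section 10am (72 points), Tanaka→Section 9am (89 points) — total 77+33+72+89 = 271 points.
Column-greedy (each section in turn goes to its best remaining student) gives 211 points, worse by 60.
Next-best assignment: Rivera→Section 2pm, Leclerc→Section 10am, Mendoza→Section 4pm, Tanaka→Section 9am = 270 points.
Swapping Leclerc↔Mendoza (Leclerc→Section 10am 15 points, Mendoza→Section 4pm 89 points) loses 1.
Checked against all permutations: 271 points is optimal.
Leclerc's own top section is Section 2pm (39 points), but forcing Leclerc→Section 2pm and reassigning the rest optimally gives only 268 points — worse by 3.

Leclerc receives Section 4pm.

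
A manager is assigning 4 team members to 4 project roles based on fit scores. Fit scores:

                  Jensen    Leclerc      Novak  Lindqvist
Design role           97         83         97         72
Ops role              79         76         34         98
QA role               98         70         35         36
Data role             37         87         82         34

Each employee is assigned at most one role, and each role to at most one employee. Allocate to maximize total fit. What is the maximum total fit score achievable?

This is a one-to-one assignment (maximum-weight bipartite matching).
Optimal: Jensen→QA role (98 pts), Leclerc→Data role (87 pts), Novak→Design role (97 pts), Lindqvist→Ops role (98 pts) — total 98+87+97+98 = 380 pts.
Column-greedy (each role in turn goes to its best remaining employee) gives 347 pts, worse by 33.
Next-best assignment: Jensen→QA role, Leclerc→Design role, Novak→Data role, Lindqvist→Ops role = 361 pts.

Maximum total: 380 pts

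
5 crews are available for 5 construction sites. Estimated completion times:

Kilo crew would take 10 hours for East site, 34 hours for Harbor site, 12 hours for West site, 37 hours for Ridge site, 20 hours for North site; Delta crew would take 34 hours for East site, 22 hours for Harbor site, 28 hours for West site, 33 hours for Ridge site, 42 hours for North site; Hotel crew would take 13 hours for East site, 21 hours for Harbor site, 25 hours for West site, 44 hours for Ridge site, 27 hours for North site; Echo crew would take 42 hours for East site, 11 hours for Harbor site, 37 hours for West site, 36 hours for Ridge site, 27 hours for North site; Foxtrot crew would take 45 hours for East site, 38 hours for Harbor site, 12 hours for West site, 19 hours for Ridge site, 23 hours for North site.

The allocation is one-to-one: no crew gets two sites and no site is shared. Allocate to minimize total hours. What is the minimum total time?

Optimal: Kilo crew→North site (20 hours), Delta crew→Ridge site (33 hours), Hotel crew→East site (13 hours), Echo crew→Harbor site (11 hours), Foxtrot crew→West site (12 hours) — total 20+33+13+11+12 = 89 hours.
Column-greedy (each site in turn goes to its cheapest remaining crew) gives 93 hours, worse by 4.
Next-best assignment: Kilo crew→North site, Delta crew→West site, Hotel crew→East site, Echo crew→Harbor site, Foxtrot crew→Ridge site = 91 hours.
Swapping Kilo crew↔Foxtrot crew (Kilo crew→West site 12 hours, Foxtrot crew→North site 23 hours) adds 3.

Minimum total: 89 hours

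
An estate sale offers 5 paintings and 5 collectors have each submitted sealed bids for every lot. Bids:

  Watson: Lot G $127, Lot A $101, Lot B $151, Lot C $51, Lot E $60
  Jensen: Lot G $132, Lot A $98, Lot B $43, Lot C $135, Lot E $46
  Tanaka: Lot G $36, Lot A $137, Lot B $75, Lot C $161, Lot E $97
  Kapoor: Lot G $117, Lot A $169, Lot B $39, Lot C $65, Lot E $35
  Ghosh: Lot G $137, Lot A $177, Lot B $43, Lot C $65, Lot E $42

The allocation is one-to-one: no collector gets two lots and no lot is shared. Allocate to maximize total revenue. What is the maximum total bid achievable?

Max total: $689

This is a one-to-one assignment (maximum-weight bipartite matching).
Optimal: Watson→Lot B ($151), Jensen→Lot C ($135), Tanaka→Lot E ($97), Kapoor→Lot A ($169), Ghosh→Lot G ($137) — total 151+135+97+169+137 = $689.
Row-greedy (each collector in turn takes its best remaining lot) gives $582, worse by 107.
No other one-to-one assignment exceeds $689.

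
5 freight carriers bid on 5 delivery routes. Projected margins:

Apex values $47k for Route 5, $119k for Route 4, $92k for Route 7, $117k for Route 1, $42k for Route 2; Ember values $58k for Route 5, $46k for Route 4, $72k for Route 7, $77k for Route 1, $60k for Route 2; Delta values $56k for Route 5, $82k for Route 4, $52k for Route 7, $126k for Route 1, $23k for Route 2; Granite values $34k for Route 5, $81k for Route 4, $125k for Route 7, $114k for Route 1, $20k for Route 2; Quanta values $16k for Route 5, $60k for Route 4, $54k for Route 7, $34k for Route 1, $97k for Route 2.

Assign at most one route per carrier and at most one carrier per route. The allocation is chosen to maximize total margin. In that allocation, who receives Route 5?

Treat this as an assignment problem: match each carrier to one route.
Optimal: Apex→Route 4 ($119k), Ember→Route 5 ($58k), Delta→Route 1 ($126k), Granite→Route 7 ($125k), Quanta→Route 2 ($97k) — total 119+58+126+125+97 = $525k.
Row-greedy (each carrier in turn takes its best remaining route) gives $474k, worse by 51.
Next-best assignment: Apex→Route 1, Ember→Route 5, Delta→Route 4, Granite→Route 7, Quanta→Route 2 = $479k.
Swapping Quanta↔Delta (Quanta→Route 1 $34k, Delta→Route 2 $23k) loses 166.
Ember's own top route is Route 1 ($77k), but forcing Ember→Route 1 and reassigning the rest optimally gives only $474k — worse by 51.

Ember receives Route 5.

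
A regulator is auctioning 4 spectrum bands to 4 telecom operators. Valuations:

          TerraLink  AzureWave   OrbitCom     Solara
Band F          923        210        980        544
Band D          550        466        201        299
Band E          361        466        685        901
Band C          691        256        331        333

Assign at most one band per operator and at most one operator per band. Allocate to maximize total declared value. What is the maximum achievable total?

Maximum total: $3038M

Optimal: TerraLink→Band C ($691M), AzureWave→Band D ($466M), OrbitCom→Band F ($980M), Solara→Band E ($901M) — total 691+466+980+901 = $3038M.
Row-greedy (each operator in turn takes its best remaining band) gives $2407M, worse by 631.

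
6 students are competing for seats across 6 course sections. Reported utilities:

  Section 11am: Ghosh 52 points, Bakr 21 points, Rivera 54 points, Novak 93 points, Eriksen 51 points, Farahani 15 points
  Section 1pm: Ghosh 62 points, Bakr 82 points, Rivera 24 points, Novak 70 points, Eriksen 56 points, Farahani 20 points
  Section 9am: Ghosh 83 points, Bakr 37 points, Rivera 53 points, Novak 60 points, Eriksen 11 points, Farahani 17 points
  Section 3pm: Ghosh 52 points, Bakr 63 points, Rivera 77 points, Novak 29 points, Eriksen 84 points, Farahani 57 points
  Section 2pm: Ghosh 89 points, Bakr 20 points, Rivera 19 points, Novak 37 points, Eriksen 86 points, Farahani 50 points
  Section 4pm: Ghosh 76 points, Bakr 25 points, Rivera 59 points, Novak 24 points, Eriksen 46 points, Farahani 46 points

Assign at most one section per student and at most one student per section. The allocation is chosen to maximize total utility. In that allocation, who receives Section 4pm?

Optimal: Ghosh→Section 9am (83 points), Bakr→Section 1pm (82 points), Rivera→Section 3pm (77 points), Novak→Section 11am (93 points), Eriksen→Section 2pm (86 points), Farahani→Section 4pm (46 points) — total 83+82+77+93+86+46 = 467 points.
Max-entry greedy (repeatedly take the single best remaining cell) gives 424 points, worse by 43.
Farahani's own top section is Section 3pm (57 points), but forcing Farahani→Section 3pm and reassigning the rest optimally gives only 460 points — worse by 7.

Farahani receives Section 4pm.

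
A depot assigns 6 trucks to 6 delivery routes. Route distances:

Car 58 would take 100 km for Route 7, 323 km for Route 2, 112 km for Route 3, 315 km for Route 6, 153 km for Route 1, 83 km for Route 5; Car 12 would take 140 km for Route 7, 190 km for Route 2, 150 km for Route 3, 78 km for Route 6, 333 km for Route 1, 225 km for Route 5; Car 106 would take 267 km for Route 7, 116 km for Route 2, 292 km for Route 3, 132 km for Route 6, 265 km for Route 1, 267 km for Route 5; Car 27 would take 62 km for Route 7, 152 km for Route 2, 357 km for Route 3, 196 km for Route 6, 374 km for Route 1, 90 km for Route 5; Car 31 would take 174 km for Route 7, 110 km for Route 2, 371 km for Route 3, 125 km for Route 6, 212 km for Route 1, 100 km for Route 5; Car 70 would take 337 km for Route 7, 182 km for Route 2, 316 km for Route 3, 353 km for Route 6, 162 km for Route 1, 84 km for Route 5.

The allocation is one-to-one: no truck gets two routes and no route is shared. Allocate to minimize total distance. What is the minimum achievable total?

Min total: 630 km

Optimal: Car 58→Route 3 (112 km), Car 12→Route 6 (78 km), Car 106→Route 2 (116 km), Car 27→Route 7 (62 km), Car 31→Route 5 (100 km), Car 70→Route 1 (162 km) — total 112+78+116+62+100+162 = 630 km.
Column-greedy (each route in turn goes to its cheapest remaining truck) gives 791 km, worse by 161.
Next-best assignment: Car 58→Route 3, Car 12→Route 6, Car 106→Route 2, Car 27→Route 7, Car 31→Route 1, Car 70→Route 5 = 664 km.
Swapping Car 12↔Car 70 (Car 12→Route 1 333 km, Car 70→Route 6 353 km) adds 446.
Checked against all permutations: 630 km is optimal.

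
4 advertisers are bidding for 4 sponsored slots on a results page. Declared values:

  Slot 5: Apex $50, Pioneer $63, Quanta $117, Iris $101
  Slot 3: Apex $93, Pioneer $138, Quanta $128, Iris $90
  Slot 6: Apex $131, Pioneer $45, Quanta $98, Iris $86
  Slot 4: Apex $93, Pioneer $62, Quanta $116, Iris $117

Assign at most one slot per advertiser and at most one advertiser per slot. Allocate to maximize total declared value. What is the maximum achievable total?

Maximum total: $503

Optimal: Apex→Slot 6 ($131), Pioneer→Slot 3 ($138), Quanta→Slot 5 ($117), Iris→Slot 4 ($117) — total 131+138+117+117 = $503.
Next-best assignment: Apex→Slot 6, Pioneer→Slot 3, Quanta→Slot 4, Iris→Slot 5 = $486.
Swapping Iris↔Quanta (Iris→Slot 5 $101, Quanta→Slot 4 $116) loses 17.
Checked against all permutations: $503 is optimal.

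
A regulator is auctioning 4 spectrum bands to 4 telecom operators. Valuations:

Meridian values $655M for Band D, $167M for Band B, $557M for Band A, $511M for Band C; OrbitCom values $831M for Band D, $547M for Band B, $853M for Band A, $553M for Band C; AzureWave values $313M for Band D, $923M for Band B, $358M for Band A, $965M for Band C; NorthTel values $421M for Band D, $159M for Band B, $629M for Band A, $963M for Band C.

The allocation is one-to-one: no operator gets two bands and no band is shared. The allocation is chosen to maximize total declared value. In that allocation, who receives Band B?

Treat this as an assignment problem: match each operator to one band.
Optimal: Meridian→Band D ($655M), OrbitCom→Band A ($853M), AzureWave→Band B ($923M), NorthTel→Band C ($963M) — total 655+853+923+963 = $3394M.
Max-entry greedy (repeatedly take the single best remaining cell) gives $2632M, worse by 762.
Next-best assignment: Meridian→Band A, OrbitCom→Band D, AzureWave→Band B, NorthTel→Band C = $3274M.
Swapping OrbitCom↔NorthTel (OrbitCom→Band C $553M, NorthTel→Band A $629M) loses 634.
AzureWave's own top band is Band C ($965M), but forcing AzureWave→Band C and reassigning the rest optimally gives only $2796M — worse by 598.

AzureWave receives Band B.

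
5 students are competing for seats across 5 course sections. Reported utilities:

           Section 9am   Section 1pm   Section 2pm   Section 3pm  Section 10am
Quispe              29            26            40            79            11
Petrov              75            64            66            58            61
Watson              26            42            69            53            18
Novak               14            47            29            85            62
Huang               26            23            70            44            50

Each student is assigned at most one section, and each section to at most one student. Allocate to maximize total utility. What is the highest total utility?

Max total: 328 points

Optimal: Quispe→Section 3pm (79 points), Petrov→Section 9am (75 points), Watson→Section 1pm (42 points), Novak→Section 10am (62 points), Huang→Section 2pm (70 points) — total 79+75+42+62+70 = 328 points.
Max-entry greedy (repeatedly take the single best remaining cell) gives 283 points, worse by 45.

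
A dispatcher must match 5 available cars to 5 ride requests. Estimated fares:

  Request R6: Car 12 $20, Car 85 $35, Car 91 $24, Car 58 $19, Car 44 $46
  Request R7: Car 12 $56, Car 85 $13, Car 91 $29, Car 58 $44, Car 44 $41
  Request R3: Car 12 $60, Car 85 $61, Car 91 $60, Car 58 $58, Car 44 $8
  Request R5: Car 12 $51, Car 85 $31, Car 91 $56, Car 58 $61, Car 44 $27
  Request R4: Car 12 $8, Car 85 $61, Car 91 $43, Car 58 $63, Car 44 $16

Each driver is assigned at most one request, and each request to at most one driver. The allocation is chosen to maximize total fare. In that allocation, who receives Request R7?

Optimal: Car 12→Request R7 ($56), Car 85→Request R4 ($61), Car 91→Request R3 ($60), Car 58→Request R5 ($61), Car 44→Request R6 ($46) — total 56+61+60+61+46 = $284.
Max-entry greedy (repeatedly take the single best remaining cell) gives $282, worse by 2.
Checked against all permutations: $284 is optimal.
Car 12's own top request is Request R3 ($60), but forcing Car 12→Request R3 and reassigning the rest optimally gives only $267 — worse by 17.

Car 12 receives Request R7.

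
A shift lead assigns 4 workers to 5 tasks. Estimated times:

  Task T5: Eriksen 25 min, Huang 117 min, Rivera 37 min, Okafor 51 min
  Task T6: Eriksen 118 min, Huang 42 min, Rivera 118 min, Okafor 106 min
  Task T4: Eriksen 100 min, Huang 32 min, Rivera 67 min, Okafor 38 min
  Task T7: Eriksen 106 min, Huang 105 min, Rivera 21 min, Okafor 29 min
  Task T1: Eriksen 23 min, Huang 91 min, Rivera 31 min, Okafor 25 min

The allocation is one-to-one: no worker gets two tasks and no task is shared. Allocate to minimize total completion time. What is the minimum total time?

Optimal: Eriksen→Task T5 (25 min), Huang→Task T4 (32 min), Rivera→Task T7 (21 min), Okafor→Task T1 (25 min) — total 25+32+21+25 = 103 min.
Min-entry greedy (repeatedly take the single cheapest remaining cell) gives 127 min, worse by 24.
Next-best assignment: Eriksen→Task T5, Huang→Task T6, Rivera→Task T7, Okafor→Task T1 = 113 min.
Checked against all permutations: 103 min is optimal.

Min total: 103 min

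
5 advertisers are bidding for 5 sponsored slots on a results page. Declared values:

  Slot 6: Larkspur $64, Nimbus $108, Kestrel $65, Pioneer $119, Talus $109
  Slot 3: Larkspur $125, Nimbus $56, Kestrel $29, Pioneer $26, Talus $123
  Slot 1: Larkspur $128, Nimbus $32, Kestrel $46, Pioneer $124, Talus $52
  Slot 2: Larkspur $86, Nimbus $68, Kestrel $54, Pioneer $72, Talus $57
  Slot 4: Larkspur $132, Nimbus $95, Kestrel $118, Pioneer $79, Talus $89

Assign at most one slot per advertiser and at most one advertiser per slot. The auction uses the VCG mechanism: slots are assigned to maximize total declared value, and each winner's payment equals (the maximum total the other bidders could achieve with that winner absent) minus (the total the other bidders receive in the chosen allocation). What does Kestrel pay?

Kestrel pays $46.

Efficient allocation: Larkspur→Slot 2 ($86), Nimbus→Slot 6 ($108), Kestrel→Slot 4 ($118), Pioneer→Slot 1 ($124), Talus→Slot 3 ($123); total welfare W = $559.
Kestrel receives Slot 4 at value $118, so the others get W − 118 = $441.
Without Kestrel: best allocation of the remaining 4 bidders over all 5 slots is Larkspur→Slot 4 ($132), Nimbus→Slot 6 ($108), Pioneer→Slot 1 ($124), Talus→Slot 3 ($123), total $487.
VCG payment = (others' best without Kestrel) − (others' welfare with Kestrel) = 487 − 441 = $46.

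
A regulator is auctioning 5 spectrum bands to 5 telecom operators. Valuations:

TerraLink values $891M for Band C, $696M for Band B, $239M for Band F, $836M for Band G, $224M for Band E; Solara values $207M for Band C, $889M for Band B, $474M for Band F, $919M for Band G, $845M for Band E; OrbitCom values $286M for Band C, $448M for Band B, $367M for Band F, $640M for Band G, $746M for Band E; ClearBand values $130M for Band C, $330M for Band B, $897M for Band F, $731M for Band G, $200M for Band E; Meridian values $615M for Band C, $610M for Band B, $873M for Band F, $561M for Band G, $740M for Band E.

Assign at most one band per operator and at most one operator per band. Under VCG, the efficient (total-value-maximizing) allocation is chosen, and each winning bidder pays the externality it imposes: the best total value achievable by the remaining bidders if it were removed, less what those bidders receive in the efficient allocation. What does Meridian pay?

Efficient allocation: TerraLink→Band C ($891M), Solara→Band B ($889M), OrbitCom→Band E ($746M), ClearBand→Band G ($731M), Meridian→Band F ($873M); total welfare W = $4130M.
Meridian receives Band F at value $873M, so the others get W − 873 = $3257M.
Without Meridian: best allocation of the remaining 4 bidders over all 5 bands is TerraLink→Band C ($891M), Solara→Band G ($919M), OrbitCom→Band E ($746M), ClearBand→Band F ($897M), total $3453M.
VCG payment = (others' best without Meridian) − (others' welfare with Meridian) = 3453 − 3257 = $196M.

Meridian pays $196M.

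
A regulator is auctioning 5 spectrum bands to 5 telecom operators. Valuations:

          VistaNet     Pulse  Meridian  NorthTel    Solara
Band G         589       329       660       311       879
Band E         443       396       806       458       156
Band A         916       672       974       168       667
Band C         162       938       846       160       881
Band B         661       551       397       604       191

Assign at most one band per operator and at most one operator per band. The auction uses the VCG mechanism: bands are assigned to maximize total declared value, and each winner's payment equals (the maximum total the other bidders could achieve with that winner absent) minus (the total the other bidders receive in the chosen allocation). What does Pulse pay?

Efficient allocation: VistaNet→Band A ($916M), Pulse→Band C ($938M), Meridian→Band E ($806M), NorthTel→Band B ($604M), Solara→Band G ($879M); total welfare W = $4143M.
Pulse receives Band C at value $938M, so the others get W − 938 = $3205M.
Without Pulse: best allocation of the remaining 4 bidders over all 5 bands is VistaNet→Band A ($916M), Meridian→Band C ($846M), NorthTel→Band B ($604M), Solara→Band G ($879M), total $3245M.
VCG payment = (others' best without Pulse) − (others' welfare with Pulse) = 3245 − 3205 = $40M.

Pulse pays $40M.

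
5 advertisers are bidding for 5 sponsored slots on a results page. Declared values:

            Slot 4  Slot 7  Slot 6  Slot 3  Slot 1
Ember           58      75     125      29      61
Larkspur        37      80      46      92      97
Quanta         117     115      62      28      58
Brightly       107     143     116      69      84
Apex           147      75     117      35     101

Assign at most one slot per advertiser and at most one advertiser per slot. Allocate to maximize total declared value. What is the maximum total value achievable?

Optimal: Ember→Slot 6 ($125), Larkspur→Slot 3 ($92), Quanta→Slot 4 ($117), Brightly→Slot 7 ($143), Apex→Slot 1 ($101) — total 125+92+117+143+101 = $578.
Max-entry greedy (repeatedly take the single best remaining cell) gives $540, worse by 38.
Next-best assignment: Ember→Slot 6, Larkspur→Slot 3, Quanta→Slot 1, Brightly→Slot 7, Apex→Slot 4 = $565.

Max total: $578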